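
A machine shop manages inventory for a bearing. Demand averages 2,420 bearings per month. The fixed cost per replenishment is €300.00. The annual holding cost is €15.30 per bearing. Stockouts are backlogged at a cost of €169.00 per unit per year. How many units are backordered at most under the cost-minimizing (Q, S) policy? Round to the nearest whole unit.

S* ≈ 93 bearings

Annual demand D = 2,420 × 12 = 29,040.
With planned backorders, Q* = √(2DS/H) · √((H+B)/B).
√(2DS/H) = √(2 × 29,040 × 300 / 15.3) = 1067.157.
√((H+B)/B) = √((15.3+169)/169) = 1.0443.
Q* ≈ 1114.416.
S* = Q* · H/(H+B) = 1114.416 × 15.3/184.3 ≈ 92.515.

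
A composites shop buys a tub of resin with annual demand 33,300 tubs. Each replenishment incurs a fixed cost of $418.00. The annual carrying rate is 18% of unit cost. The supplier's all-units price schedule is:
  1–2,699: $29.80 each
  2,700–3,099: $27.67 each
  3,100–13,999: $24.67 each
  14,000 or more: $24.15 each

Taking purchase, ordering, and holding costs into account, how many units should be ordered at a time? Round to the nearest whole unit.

Q* ≈ 3,100 tubs

Holding cost per unit per year at price C is H = 0.18·C.
Candidates are each tier's EOQ (if it falls in that tier) and each price-break quantity.
EOQ at $29.80 = 2278.1 (feasible in tier 1): TC = 33,300×$29.80 + (33,300/2278.1)×418 + (2278.1/2)×0.18×$29.80 = $1,004,559.96.
EOQ at $27.67 = 2364.2 < 2700, so use break Q=2700: TC = 33,300×$27.67 + (33,300/2700.0)×418 + (2700.0/2)×0.18×$27.67 = $933,290.14.
EOQ at $24.67 = 2503.8 < 3100, so use break Q=3100: TC = 33,300×$24.67 + (33,300/3100.0)×418 + (3100.0/2)×0.18×$24.67 = $832,884.06.
EOQ at $24.15 = 2530.6 < 14000, so use break Q=14000: TC = 33,300×$24.15 + (33,300/14000.0)×418 + (14000.0/2)×0.18×$24.15 = $835,618.24.
Lowest total cost is $832,884.06 at Q = 3100.0.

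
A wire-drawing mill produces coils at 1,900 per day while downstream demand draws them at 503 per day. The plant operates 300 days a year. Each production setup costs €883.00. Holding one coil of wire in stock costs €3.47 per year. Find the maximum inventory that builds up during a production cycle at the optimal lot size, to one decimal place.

I_max ≈ 7,514.4 coils

Annual demand D = 503 × 300 = 150,900.
Production build-up factor (1 − d/p) = 1 − 503/1,900 = 0.7353.
Q* = √(2DS / (H(1 − d/p))) = √(2 × 150,900 × 883 / (3.47 × 0.7353)).
= √(266,489,400 / 2.5514) ≈ 10220.069.
Maximum inventory = Q*(1 − d/p) = 10220.069 × 0.7353 ≈ 7514.440.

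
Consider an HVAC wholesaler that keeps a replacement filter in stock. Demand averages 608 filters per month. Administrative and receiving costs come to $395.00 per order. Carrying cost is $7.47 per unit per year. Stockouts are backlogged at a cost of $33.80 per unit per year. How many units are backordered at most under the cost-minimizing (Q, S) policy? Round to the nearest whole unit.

Annual demand D = 608 × 12 = 7,296.
With planned backorders, Q* = √(2DS/H) · √((H+B)/B).
√(2DS/H) = √(2 × 7,296 × 395 / 7.47) = 878.407.
√((H+B)/B) = √((7.47+33.8)/33.8) = 1.1050.
Q* ≈ 970.632.
S* = Q* · H/(H+B) = 970.632 × 7.47/41.27 ≈ 175.687.

S* ≈ 176 filters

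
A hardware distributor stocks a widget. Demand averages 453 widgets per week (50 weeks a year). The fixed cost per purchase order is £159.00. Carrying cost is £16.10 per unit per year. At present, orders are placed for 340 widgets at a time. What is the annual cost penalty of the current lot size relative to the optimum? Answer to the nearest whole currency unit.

Annual demand D = 453 × 50 = 22,650.
EOQ = √(2DS/H) = √(2 × 22,650 × 159 / 16.1) ≈ 668.86.
Cost at Q* = (D/Q*)S + (Q*/2)H = √(2DSH) ≈ £10,768.63.
Cost at Q = 340: (22,650/340)×159 + (340/2)×16.1 = £10,592.21 + £2,737.00 = £13,329.21.
Excess = £13,329.21 − £10,768.63 = £2,560.57.

Extra cost ≈ £2,561 per year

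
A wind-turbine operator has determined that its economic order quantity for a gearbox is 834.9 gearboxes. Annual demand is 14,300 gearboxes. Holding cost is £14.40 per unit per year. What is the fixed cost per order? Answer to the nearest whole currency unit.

Invert the EOQ relation Q*² = 2DS/H.
From Q* = √(2DS/H): S = Q*²H / (2D) = 834.9² × 14.4 / (2 × 14,300) = 350.9663.

S ≈ £351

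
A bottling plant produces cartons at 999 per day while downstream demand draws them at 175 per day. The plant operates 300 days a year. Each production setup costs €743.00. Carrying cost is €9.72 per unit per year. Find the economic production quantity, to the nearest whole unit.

Annual demand D = 175 × 300 = 52,500.
Production build-up factor (1 − d/p) = 1 − 175/999 = 0.8248.
Q* = √(2DS / (H(1 − d/p))) = √(2 × 52,500 × 743 / (9.72 × 0.8248)).
= √(78,015,000 / 8.0173) ≈ 3119.429.

Q* ≈ 3,119 cartons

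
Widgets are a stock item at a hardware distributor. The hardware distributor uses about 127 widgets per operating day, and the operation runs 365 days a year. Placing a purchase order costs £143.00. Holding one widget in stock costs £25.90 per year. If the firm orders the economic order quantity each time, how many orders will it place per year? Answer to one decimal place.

Annual demand D = 127 × 365 = 46,355.
Q* = √(2DS/H) = √(2 × 46,355 × 143 / 25.9) ≈ 715.45.
Orders per year = D / Q* = 46,355 / 715.45 ≈ 64.791.

N ≈ 64.8 orders per year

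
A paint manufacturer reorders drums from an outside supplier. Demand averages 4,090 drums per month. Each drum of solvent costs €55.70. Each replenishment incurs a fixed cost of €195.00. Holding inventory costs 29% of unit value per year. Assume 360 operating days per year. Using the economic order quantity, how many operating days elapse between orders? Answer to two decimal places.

T ≈ 7.98 days

Annual demand D = 4,090 × 12 = 49,080.
Holding cost H = 0.29 × €55.70 = €16.1530 per unit per year.
Q* = √(2DS/H) = √(2 × 49,080 × 195 / 16.153) ≈ 1088.57.
Cycle time = Q*/D × 360 = 1088.57 / 49,080 × 360 ≈ 7.985 days.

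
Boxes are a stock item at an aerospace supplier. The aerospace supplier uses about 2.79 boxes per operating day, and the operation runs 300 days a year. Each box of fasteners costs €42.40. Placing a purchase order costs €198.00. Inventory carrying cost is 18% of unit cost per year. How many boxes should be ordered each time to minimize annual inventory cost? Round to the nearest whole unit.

Annual demand D = 2.79 × 300 = 837.
Holding cost H = 0.18 × €42.40 = €7.6320 per unit per year.
EOQ = √(2DS / H) = √(2 × 837 × 198 / 7.632).
= √(331,452 / 7.632) = √43,429.2453 ≈ 208.397.

Q* ≈ 208 boxes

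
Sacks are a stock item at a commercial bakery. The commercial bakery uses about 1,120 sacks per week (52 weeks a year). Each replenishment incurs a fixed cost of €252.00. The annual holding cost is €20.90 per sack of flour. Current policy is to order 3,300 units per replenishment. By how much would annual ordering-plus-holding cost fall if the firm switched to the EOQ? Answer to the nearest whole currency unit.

Extra cost ≈ €14,164 per year

Annual demand D = 1,120 × 52 = 58,240.
EOQ = √(2DS/H) = √(2 × 58,240 × 252 / 20.9) ≈ 1185.09.
Cost at Q* = (D/Q*)S + (Q*/2)H = √(2DSH) ≈ €24,768.47.
Cost at Q = 3,300: (58,240/3,300)×252 + (3,300/2)×20.9 = €4,447.42 + €34,485.00 = €38,932.42.
Excess = €38,932.42 − €24,768.47 = €14,163.95.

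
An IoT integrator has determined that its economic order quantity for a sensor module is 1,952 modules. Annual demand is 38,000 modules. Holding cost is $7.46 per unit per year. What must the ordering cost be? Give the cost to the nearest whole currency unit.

Invert the EOQ relation Q*² = 2DS/H.
From Q* = √(2DS/H): S = Q*²H / (2D) = 1,952² × 7.46 / (2 × 38,000) = 374.0114.

S ≈ $374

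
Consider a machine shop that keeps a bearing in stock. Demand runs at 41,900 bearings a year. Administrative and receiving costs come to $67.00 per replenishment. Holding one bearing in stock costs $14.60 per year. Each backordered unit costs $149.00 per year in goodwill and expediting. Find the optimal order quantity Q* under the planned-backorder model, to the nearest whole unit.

With planned backorders, Q* = √(2DS/H) · √((H+B)/B).
√(2DS/H) = √(2 × 41,900 × 67 / 14.6) = 620.130.
√((H+B)/B) = √((14.6+149)/149) = 1.0478.
Q* ≈ 649.803.

Q* ≈ 650 bearings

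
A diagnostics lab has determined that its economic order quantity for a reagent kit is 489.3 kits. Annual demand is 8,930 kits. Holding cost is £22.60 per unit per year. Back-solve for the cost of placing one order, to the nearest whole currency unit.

Squaring Q* = √(2DS/H) gives Q*² = 2DS/H.
From Q* = √(2DS/H): S = Q*²H / (2D) = 489.3² × 22.6 / (2 × 8,930) = 302.9545.

S ≈ £303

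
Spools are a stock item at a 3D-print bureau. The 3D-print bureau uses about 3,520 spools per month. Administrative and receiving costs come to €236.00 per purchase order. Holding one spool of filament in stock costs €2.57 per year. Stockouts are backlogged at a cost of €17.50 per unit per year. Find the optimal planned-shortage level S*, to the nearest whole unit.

Annual demand D = 3,520 × 12 = 42,240.
With planned backorders, Q* = √(2DS/H) · √((H+B)/B).
√(2DS/H) = √(2 × 42,240 × 236 / 2.57) = 2785.264.
√((H+B)/B) = √((2.57+17.5)/17.5) = 1.0709.
Q* ≈ 2982.779.
S* = Q* · H/(H+B) = 2982.779 × 2.57/20.07 ≈ 381.950.

S* ≈ 382 spools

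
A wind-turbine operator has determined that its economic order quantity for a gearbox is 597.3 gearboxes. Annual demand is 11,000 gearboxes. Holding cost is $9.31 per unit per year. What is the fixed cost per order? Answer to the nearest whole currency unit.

S ≈ $151

Invert the EOQ relation Q*² = 2DS/H.
From Q* = √(2DS/H): S = Q*²H / (2D) = 597.3² × 9.31 / (2 × 11,000) = 150.9774.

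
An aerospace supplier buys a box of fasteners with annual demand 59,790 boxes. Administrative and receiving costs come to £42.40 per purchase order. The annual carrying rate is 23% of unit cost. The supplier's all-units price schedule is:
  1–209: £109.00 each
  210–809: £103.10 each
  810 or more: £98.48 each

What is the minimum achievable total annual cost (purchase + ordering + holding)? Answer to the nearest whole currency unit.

TC* ≈ £5,900,422

Holding cost per unit per year at price C is H = 0.23·C.
For each price level, check whether its EOQ is feasible; otherwise the best quantity at that price is the breakpoint.
Tier 1 (£109.00): EOQ = 449.7 exceeds tier's upper bound 209, so this tier is dominated.
EOQ at £103.10 = 462.4 (feasible in tier 2): TC = 59,790×£103.10 + (59,790/462.4)×42.4 + (462.4/2)×0.23×£103.10 = £6,175,313.92.
EOQ at £98.48 = 473.1 < 810, so use break Q=810: TC = 59,790×£98.48 + (59,790/810.0)×42.4 + (810.0/2)×0.23×£98.48 = £5,900,422.36.
Lowest total cost among the candidates is at Q = 810.0.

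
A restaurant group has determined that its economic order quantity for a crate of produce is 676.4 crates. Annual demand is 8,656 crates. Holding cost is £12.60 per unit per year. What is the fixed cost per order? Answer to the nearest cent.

The basic EOQ model gives Q* = √(2DS/H); rearrange for the unknown.
From Q* = √(2DS/H): S = Q*²H / (2D) = 676.4² × 12.6 / (2 × 8,656) = 332.9895.

S ≈ £332.99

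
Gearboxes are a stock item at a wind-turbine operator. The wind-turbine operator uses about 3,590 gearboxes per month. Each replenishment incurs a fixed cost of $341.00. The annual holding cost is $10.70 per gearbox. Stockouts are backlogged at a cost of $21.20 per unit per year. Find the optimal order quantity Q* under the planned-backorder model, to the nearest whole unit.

Q* ≈ 2,033 gearboxes

Annual demand D = 3,590 × 12 = 43,080.
With planned backorders, Q* = √(2DS/H) · √((H+B)/B).
√(2DS/H) = √(2 × 43,080 × 341 / 10.7) = 1657.060.
√((H+B)/B) = √((10.7+21.2)/21.2) = 1.2267.
Q* ≈ 2032.664.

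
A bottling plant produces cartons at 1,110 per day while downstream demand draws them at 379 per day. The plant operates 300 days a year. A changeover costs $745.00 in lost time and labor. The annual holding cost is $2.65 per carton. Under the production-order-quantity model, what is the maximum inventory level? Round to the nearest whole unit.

I_max ≈ 6,489 cartons

Annual demand D = 379 × 300 = 113,700.
Production build-up factor (1 − d/p) = 1 − 379/1,110 = 0.6586.
Q* = √(2DS / (H(1 − d/p))) = √(2 × 113,700 × 745 / (2.65 × 0.6586)).
= √(169,413,000 / 1.7452) ≈ 9852.654.
Maximum inventory = Q*(1 − d/p) = 9852.654 × 0.6586 ≈ 6488.550.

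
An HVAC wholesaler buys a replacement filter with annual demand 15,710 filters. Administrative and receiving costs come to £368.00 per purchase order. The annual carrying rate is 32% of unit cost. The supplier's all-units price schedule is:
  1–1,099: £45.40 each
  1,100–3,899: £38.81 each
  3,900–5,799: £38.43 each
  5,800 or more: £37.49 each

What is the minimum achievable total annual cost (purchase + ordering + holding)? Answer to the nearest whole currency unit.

TC* ≈ £621,791

Holding cost per unit per year at price C is H = 0.32·C.
For each price level, check whether its EOQ is feasible; otherwise the best quantity at that price is the breakpoint.
EOQ at £45.40 = 892.1 (feasible in tier 1): TC = 15,710×£45.40 + (15,710/892.1)×368 + (892.1/2)×0.32×£45.40 = £726,194.74.
EOQ at £38.81 = 964.9 < 1100, so use break Q=1100: TC = 15,710×£38.81 + (15,710/1100.0)×368 + (1100.0/2)×0.32×£38.81 = £621,791.37.
EOQ at £38.43 = 969.7 < 3900, so use break Q=3900: TC = 15,710×£38.43 + (15,710/3900.0)×368 + (3900.0/2)×0.32×£38.43 = £629,198.00.
EOQ at £37.49 = 981.7 < 5800, so use break Q=5800: TC = 15,710×£37.49 + (15,710/5800.0)×368 + (5800.0/2)×0.32×£37.49 = £624,755.39.
Lowest total cost among the candidates is at Q = 1100.0.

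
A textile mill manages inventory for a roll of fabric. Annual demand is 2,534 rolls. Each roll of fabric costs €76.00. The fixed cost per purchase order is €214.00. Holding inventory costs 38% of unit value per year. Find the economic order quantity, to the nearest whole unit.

Holding cost H = 0.38 × €76.00 = €28.8800 per unit per year.
EOQ = √(2DS / H) = √(2 × 2,534 × 214 / 28.88).
= √(1,084,552 / 28.88) = √37,553.7396 ≈ 193.788.

Q* ≈ 194 rolls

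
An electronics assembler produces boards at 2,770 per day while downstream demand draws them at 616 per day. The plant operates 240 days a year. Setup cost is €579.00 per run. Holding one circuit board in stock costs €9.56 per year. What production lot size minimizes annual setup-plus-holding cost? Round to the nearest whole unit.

Annual demand D = 616 × 240 = 147,840.
Production build-up factor (1 − d/p) = 1 − 616/2,770 = 0.7776.
Q* = √(2DS / (H(1 − d/p))) = √(2 × 147,840 × 579 / (9.56 × 0.7776)).
= √(171,198,720 / 7.434) ≈ 4798.863.

Q* ≈ 4,799 boards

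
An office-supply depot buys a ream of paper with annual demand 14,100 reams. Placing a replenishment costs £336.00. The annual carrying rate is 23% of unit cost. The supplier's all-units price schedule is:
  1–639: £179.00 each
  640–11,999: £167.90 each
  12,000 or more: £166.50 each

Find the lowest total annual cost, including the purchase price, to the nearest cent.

TC* ≈ £2,387,149.94

Holding cost per unit per year at price C is H = 0.23·C.
For each price level, check whether its EOQ is feasible; otherwise the best quantity at that price is the breakpoint.
EOQ at £179.00 = 479.7 (feasible in tier 1): TC = 14,100×£179.00 + (14,100/479.7)×336 + (479.7/2)×0.23×£179.00 = £2,543,650.80.
EOQ at £167.90 = 495.3 < 640, so use break Q=640: TC = 14,100×£167.90 + (14,100/640.0)×336 + (640.0/2)×0.23×£167.90 = £2,387,149.94.
EOQ at £166.50 = 497.4 < 12000, so use break Q=12000: TC = 14,100×£166.50 + (14,100/12000.0)×336 + (12000.0/2)×0.23×£166.50 = £2,577,814.80.
Lowest total cost among the candidates is at Q = 640.0.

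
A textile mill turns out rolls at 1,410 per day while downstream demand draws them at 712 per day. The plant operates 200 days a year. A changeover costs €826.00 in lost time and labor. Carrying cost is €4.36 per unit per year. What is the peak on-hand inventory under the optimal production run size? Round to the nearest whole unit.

I_max ≈ 5,168 rolls

Annual demand D = 712 × 200 = 142,400.
Production build-up factor (1 − d/p) = 1 − 712/1,410 = 0.4950.
Q* = √(2DS / (H(1 − d/p))) = √(2 × 142,400 × 826 / (4.36 × 0.4950)).
= √(235,244,800 / 2.1584) ≈ 10439.955.
Maximum inventory = Q*(1 − d/p) = 10439.955 × 0.4950 ≈ 5168.148.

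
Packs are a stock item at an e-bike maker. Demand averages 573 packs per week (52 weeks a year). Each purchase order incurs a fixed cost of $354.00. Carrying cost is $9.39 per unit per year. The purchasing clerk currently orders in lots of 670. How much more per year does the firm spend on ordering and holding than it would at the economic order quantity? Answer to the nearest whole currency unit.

Annual demand D = 573 × 52 = 29,796.
EOQ = √(2DS/H) = √(2 × 29,796 × 354 / 9.39) ≈ 1498.87.
Cost at Q* = (D/Q*)S + (Q*/2)H = √(2DSH) ≈ $14,074.35.
Cost at Q = 670: (29,796/670)×354 + (670/2)×9.39 = $15,742.96 + $3,145.65 = $18,888.61.
Excess = $18,888.61 − $14,074.35 = $4,814.26.

Extra cost ≈ $4,814 per year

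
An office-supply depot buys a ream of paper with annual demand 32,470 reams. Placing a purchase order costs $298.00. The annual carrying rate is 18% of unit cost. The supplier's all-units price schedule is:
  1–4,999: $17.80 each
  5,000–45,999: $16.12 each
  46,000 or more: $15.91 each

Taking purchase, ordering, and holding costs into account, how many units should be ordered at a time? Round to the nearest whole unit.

Q* ≈ 5,000 reams

Holding cost per unit per year at price C is H = 0.18·C.
For each price level, check whether its EOQ is feasible; otherwise the best quantity at that price is the breakpoint.
EOQ at $17.80 = 2457.6 (feasible in tier 1): TC = 32,470×$17.80 + (32,470/2457.6)×298 + (2457.6/2)×0.18×$17.80 = $585,840.27.
EOQ at $16.12 = 2582.5 < 5000, so use break Q=5000: TC = 32,470×$16.12 + (32,470/5000.0)×298 + (5000.0/2)×0.18×$16.12 = $532,605.61.
EOQ at $15.91 = 2599.5 < 46000, so use break Q=46000: TC = 32,470×$15.91 + (32,470/46000.0)×298 + (46000.0/2)×0.18×$15.91 = $582,675.45.
Lowest total cost is $532,605.61 at Q = 5000.0.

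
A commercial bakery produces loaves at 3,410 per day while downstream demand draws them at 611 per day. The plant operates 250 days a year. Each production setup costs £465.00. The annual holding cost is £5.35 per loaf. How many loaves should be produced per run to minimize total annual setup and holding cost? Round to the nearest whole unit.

Annual demand D = 611 × 250 = 152,750.
Production build-up factor (1 − d/p) = 1 − 611/3,410 = 0.8208.
Q* = √(2DS / (H(1 − d/p))) = √(2 × 152,750 × 465 / (5.35 × 0.8208)).
= √(142,057,500 / 4.3914) ≈ 5687.625.

Q* ≈ 5,688 loaves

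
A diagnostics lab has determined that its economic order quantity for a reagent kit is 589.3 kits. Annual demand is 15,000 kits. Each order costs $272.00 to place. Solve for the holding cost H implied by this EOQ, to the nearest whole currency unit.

H ≈ $23

Squaring Q* = √(2DS/H) gives Q*² = 2DS/H.
From Q* = √(2DS/H): H = 2DS / Q*² = 2 × 15,000 × 272 / 589.3² = 23.4973.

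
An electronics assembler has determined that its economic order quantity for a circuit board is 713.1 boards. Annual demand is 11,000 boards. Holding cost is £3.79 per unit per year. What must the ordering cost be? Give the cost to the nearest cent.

The basic EOQ model gives Q* = √(2DS/H); rearrange for the unknown.
From Q* = √(2DS/H): S = Q*²H / (2D) = 713.1² × 3.79 / (2 × 11,000) = 87.6027.

S ≈ £87.60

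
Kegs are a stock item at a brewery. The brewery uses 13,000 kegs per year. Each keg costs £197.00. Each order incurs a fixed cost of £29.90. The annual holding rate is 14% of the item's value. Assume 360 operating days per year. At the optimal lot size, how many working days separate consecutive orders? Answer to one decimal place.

Holding cost H = 0.14 × £197.00 = £27.5800 per unit per year.
The optimal lot size = √(2DS/H) = √(2 × 13,000 × 29.9 / 27.58) ≈ 167.89.
Cycle time = Q*/D × 360 = 167.89 / 13,000 × 360 ≈ 4.649 days.

T ≈ 4.6 days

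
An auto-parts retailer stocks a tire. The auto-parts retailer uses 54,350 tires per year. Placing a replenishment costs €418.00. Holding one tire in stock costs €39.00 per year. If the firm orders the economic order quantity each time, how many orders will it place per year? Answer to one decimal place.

N ≈ 50.4 orders per year

The optimal lot size = √(2DS/H) = √(2 × 54,350 × 418 / 39) ≈ 1079.37.
Orders per year = D / Q* = 54,350 / 1079.37 ≈ 50.353.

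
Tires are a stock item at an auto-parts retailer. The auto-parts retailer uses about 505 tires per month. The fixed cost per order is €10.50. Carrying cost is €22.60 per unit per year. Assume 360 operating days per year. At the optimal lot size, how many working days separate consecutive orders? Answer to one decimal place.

Annual demand D = 505 × 12 = 6,060.
Q* = √(2DS/H) = √(2 × 6,060 × 10.5 / 22.6) ≈ 75.04.
Cycle time = Q*/D × 360 = 75.04 / 6,060 × 360 ≈ 4.458 days.

T ≈ 4.5 days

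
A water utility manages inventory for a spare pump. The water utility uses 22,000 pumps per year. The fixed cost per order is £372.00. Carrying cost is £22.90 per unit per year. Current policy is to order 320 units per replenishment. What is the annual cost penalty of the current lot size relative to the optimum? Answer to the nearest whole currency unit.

Extra cost ≈ £9,879 per year

EOQ = √(2DS/H) = √(2 × 22,000 × 372 / 22.9) ≈ 845.43.
Cost at Q* = (D/Q*)S + (Q*/2)H = √(2DSH) ≈ £19,360.45.
Cost at Q = 320: (22,000/320)×372 + (320/2)×22.9 = £25,575.00 + £3,664.00 = £29,239.00.
Excess = £29,239.00 − £19,360.45 = £9,878.55.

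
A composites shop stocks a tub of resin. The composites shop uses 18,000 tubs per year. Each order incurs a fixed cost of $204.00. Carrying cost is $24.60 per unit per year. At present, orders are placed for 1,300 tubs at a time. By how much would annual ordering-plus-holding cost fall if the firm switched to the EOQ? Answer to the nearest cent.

EOQ = √(2DS/H) = √(2 × 18,000 × 204 / 24.6) ≈ 546.39.
Cost at Q* = (D/Q*)S + (Q*/2)H = √(2DSH) ≈ $13,441.07.
Cost at Q = 1,300: (18,000/1,300)×204 + (1,300/2)×24.6 = $2,824.62 + $15,990.00 = $18,814.62.
Excess = $18,814.62 − $13,441.07 = $5,373.54.

Extra cost ≈ $5,373.54 per year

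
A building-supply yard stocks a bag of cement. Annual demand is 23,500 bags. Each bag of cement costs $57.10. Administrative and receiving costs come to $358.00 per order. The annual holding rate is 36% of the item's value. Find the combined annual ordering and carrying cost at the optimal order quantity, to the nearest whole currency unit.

TC* ≈ $18,598

Holding cost H = 0.36 × $57.10 = $20.5560 per unit per year.
EOQ = √(2DS/H) = √(2 × 23,500 × 358 / 20.556) ≈ 904.73.
At the optimum the two cost components are equal, so total cost = 2·(Q*/2)H = Q*·H.
Minimum total = √(2DSH) = √(2 × 23,500 × 358 × 20.556) ≈ 18597.722.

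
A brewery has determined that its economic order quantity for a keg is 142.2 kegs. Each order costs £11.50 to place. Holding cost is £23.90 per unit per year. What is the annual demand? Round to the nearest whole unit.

D ≈ 21,012 kegs per year

Invert the EOQ relation Q*² = 2DS/H.
From Q* = √(2DS/H): D = Q*²H / (2S) = 142.2² × 23.9 / (2 × 11.5) = 21012.090.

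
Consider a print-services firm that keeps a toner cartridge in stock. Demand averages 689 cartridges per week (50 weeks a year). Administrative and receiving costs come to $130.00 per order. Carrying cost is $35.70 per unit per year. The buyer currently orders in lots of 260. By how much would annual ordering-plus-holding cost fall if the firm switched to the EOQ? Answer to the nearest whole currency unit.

Annual demand D = 689 × 50 = 34,450.
EOQ = √(2DS/H) = √(2 × 34,450 × 130 / 35.7) ≈ 500.90.
Cost at Q* = (D/Q*)S + (Q*/2)H = √(2DSH) ≈ $17,881.97.
Cost at Q = 260: (34,450/260)×130 + (260/2)×35.7 = $17,225.00 + $4,641.00 = $21,866.00.
Excess = $21,866.00 − $17,881.97 = $3,984.03.

Extra cost ≈ $3,984 per year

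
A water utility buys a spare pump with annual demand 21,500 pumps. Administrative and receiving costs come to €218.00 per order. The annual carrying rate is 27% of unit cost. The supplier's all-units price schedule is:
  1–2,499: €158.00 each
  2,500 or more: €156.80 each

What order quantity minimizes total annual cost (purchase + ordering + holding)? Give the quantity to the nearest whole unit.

Holding cost per unit per year at price C is H = 0.27·C.
Candidates are each tier's EOQ (if it falls in that tier) and each price-break quantity.
EOQ at €158.00 = 468.8 (feasible in tier 1): TC = 21,500×€158.00 + (21,500/468.8)×218 + (468.8/2)×0.27×€158.00 = €3,416,997.37.
EOQ at €156.80 = 470.6 < 2500, so use break Q=2500: TC = 21,500×€156.80 + (21,500/2500.0)×218 + (2500.0/2)×0.27×€156.80 = €3,425,994.80.
Lowest total cost is €3,416,997.37 at Q = 468.8.

Q* ≈ 469 pumps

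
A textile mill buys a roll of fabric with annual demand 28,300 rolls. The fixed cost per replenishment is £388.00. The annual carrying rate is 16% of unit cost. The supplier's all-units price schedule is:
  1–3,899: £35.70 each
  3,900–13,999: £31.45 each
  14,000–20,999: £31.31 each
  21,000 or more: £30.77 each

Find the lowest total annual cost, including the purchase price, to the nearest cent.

TC* ≈ £902,662.89

Holding cost per unit per year at price C is H = 0.16·C.
Candidates are each tier's EOQ (if it falls in that tier) and each price-break quantity.
EOQ at £35.70 = 1960.8 (feasible in tier 1): TC = 28,300×£35.70 + (28,300/1960.8)×388 + (1960.8/2)×0.16×£35.70 = £1,021,510.00.
EOQ at £31.45 = 2089.1 < 3900, so use break Q=3900: TC = 28,300×£31.45 + (28,300/3900.0)×388 + (3900.0/2)×0.16×£31.45 = £902,662.89.
EOQ at £31.31 = 2093.7 < 14000, so use break Q=14000: TC = 28,300×£31.31 + (28,300/14000.0)×388 + (14000.0/2)×0.16×£31.31 = £921,924.51.
EOQ at £30.77 = 2112.0 < 21000, so use break Q=21000: TC = 28,300×£30.77 + (28,300/21000.0)×388 + (21000.0/2)×0.16×£30.77 = £923,007.48.
Lowest total cost among the candidates is at Q = 3900.0.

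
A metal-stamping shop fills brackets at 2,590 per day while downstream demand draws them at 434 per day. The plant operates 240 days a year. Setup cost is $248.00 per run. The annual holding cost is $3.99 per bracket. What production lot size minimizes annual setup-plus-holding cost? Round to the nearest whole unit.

Annual demand D = 434 × 240 = 104,160.
Production build-up factor (1 − d/p) = 1 − 434/2,590 = 0.8324.
Q* = √(2DS / (H(1 − d/p))) = √(2 × 104,160 × 248 / (3.99 × 0.8324)).
= √(51,663,360 / 3.3214) ≈ 3943.941.

Q* ≈ 3,944 brackets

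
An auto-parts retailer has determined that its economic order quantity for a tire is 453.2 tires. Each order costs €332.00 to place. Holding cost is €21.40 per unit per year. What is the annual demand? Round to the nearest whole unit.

The basic EOQ model gives Q* = √(2DS/H); rearrange for the unknown.
From Q* = √(2DS/H): D = Q*²H / (2S) = 453.2² × 21.4 / (2 × 332) = 6619.505.

D ≈ 6,620 tires per year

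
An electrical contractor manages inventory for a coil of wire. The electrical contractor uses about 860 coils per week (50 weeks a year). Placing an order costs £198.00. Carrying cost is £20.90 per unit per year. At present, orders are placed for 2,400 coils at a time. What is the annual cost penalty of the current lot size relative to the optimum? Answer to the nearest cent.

Annual demand D = 860 × 50 = 43,000.
EOQ = √(2DS/H) = √(2 × 43,000 × 198 / 20.9) ≈ 902.63.
Cost at Q* = (D/Q*)S + (Q*/2)H = √(2DSH) ≈ £18,864.92.
Cost at Q = 2,400: (43,000/2,400)×198 + (2,400/2)×20.9 = £3,547.50 + £25,080.00 = £28,627.50.
Excess = £28,627.50 − £18,864.92 = £9,762.58.

Extra cost ≈ £9,762.58 per year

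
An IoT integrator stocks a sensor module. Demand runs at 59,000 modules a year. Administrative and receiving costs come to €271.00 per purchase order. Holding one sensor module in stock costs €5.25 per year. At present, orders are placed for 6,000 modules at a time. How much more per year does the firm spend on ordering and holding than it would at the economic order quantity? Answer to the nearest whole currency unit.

Extra cost ≈ €5,458 per year

EOQ = √(2DS/H) = √(2 × 59,000 × 271 / 5.25) ≈ 2468.00.
Cost at Q* = (D/Q*)S + (Q*/2)H = √(2DSH) ≈ €12,957.03.
Cost at Q = 6,000: (59,000/6,000)×271 + (6,000/2)×5.25 = €2,664.83 + €15,750.00 = €18,414.83.
Excess = €18,414.83 − €12,957.03 = €5,457.81.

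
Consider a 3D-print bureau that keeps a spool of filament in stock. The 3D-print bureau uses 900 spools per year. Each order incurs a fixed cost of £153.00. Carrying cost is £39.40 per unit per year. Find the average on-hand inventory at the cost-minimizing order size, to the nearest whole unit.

The optimal lot size = √(2DS/H) = √(2 × 900 × 153 / 39.4) ≈ 83.61.
Average inventory = Q*/2 ≈ 83.61 / 2 = 41.803.

Average inventory ≈ 42 spools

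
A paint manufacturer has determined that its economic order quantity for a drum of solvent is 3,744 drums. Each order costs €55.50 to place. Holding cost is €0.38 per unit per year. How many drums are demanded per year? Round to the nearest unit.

D ≈ 47,988 drums per year

Squaring Q* = √(2DS/H) gives Q*² = 2DS/H.
From Q* = √(2DS/H): D = Q*²H / (2S) = 3,744² × 0.38 / (2 × 55.5) = 47987.961.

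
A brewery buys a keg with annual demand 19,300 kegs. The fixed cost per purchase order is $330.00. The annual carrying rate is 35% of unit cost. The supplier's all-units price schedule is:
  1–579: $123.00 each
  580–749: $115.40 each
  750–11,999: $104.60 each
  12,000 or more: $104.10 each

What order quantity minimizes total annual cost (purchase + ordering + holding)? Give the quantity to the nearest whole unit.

Holding cost per unit per year at price C is H = 0.35·C.
For each price level, check whether its EOQ is feasible; otherwise the best quantity at that price is the breakpoint.
EOQ at $123.00 = 544.0 (feasible in tier 1): TC = 19,300×$123.00 + (19,300/544.0)×330 + (544.0/2)×0.35×$123.00 = $2,397,317.32.
EOQ at $115.40 = 561.6 < 580, so use break Q=580: TC = 19,300×$115.40 + (19,300/580.0)×330 + (580.0/2)×0.35×$115.40 = $2,249,914.13.
EOQ at $104.60 = 589.9 < 750, so use break Q=750: TC = 19,300×$104.60 + (19,300/750.0)×330 + (750.0/2)×0.35×$104.60 = $2,041,000.75.
EOQ at $104.10 = 591.3 < 12000, so use break Q=12000: TC = 19,300×$104.10 + (19,300/12000.0)×330 + (12000.0/2)×0.35×$104.10 = $2,228,270.75.
Lowest total cost is $2,041,000.75 at Q = 750.0.

Q* ≈ 750 kegs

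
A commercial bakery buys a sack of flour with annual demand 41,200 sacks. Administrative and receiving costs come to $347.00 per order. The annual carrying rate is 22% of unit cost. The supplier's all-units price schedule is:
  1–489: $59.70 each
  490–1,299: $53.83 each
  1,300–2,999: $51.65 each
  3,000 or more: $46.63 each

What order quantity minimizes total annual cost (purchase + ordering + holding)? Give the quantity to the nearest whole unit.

Q* ≈ 3,000 sacks

Holding cost per unit per year at price C is H = 0.22·C.
Candidates are each tier's EOQ (if it falls in that tier) and each price-break quantity.
Tier 1 ($59.70): EOQ = 1475.5 exceeds tier's upper bound 489, so this tier is dominated.
Tier 2 ($53.83): EOQ = 1553.8 exceeds tier's upper bound 1299, so this tier is dominated.
EOQ at $51.65 = 1586.3 (feasible in tier 3): TC = 41,200×$51.65 + (41,200/1586.3)×347 + (1586.3/2)×0.22×$51.65 = $2,146,004.98.
EOQ at $46.63 = 1669.5 < 3000, so use break Q=3000: TC = 41,200×$46.63 + (41,200/3000.0)×347 + (3000.0/2)×0.22×$46.63 = $1,941,309.37.
Lowest total cost is $1,941,309.37 at Q = 3000.0.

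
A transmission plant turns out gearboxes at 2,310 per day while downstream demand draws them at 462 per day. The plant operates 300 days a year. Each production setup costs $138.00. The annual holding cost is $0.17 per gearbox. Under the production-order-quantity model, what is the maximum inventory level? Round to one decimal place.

I_max ≈ 13,417.0 gearboxes

Annual demand D = 462 × 300 = 138,600.
Production build-up factor (1 − d/p) = 1 − 462/2,310 = 0.8000.
Q* = √(2DS / (H(1 − d/p))) = √(2 × 138,600 × 138 / (0.17 × 0.8000)).
= √(38,253,600 / 0.136) ≈ 16771.299.
Maximum inventory = Q*(1 − d/p) = 16771.299 × 0.8000 ≈ 13417.039.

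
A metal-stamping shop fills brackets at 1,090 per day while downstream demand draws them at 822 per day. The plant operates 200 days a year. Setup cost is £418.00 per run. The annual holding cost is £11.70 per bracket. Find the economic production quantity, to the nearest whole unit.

Annual demand D = 822 × 200 = 164,400.
Production build-up factor (1 − d/p) = 1 − 822/1,090 = 0.2459.
Q* = √(2DS / (H(1 − d/p))) = √(2 × 164,400 × 418 / (11.7 × 0.2459)).
= √(137,438,400 / 2.8767) ≈ 6912.052.

Q* ≈ 6,912 brackets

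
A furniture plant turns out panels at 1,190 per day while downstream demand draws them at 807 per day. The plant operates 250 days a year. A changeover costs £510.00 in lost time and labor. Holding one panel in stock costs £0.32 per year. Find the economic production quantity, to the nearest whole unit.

Q* ≈ 44,700 panels

Annual demand D = 807 × 250 = 201,750.
Production build-up factor (1 − d/p) = 1 − 807/1,190 = 0.3218.
Q* = √(2DS / (H(1 − d/p))) = √(2 × 201,750 × 510 / (0.32 × 0.3218)).
= √(205,785,000 / 0.103) ≈ 44699.839.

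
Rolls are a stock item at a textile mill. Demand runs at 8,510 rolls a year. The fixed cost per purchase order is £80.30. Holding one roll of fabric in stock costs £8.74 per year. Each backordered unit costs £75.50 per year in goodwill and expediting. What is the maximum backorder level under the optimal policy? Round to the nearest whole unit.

S* ≈ 43 rolls

With planned backorders, Q* = √(2DS/H) · √((H+B)/B).
√(2DS/H) = √(2 × 8,510 × 80.3 / 8.74) = 395.441.
√((H+B)/B) = √((8.74+75.5)/75.5) = 1.0563.
Q* ≈ 417.703.
S* = Q* · H/(H+B) = 417.703 × 8.74/84.24 ≈ 43.337.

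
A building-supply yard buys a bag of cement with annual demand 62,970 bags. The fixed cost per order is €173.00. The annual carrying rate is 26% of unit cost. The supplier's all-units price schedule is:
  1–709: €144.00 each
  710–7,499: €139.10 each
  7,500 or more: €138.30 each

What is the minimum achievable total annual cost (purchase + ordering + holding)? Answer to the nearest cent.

TC* ≈ €8,787,197.82

Holding cost per unit per year at price C is H = 0.26·C.
Evaluate total cost at each tier's feasible EOQ or, if the EOQ is below the tier, at the tier's minimum quantity.
Tier 1 (€144.00): EOQ = 762.8 exceeds tier's upper bound 709, so this tier is dominated.
EOQ at €139.10 = 776.2 (feasible in tier 2): TC = 62,970×€139.10 + (62,970/776.2)×173 + (776.2/2)×0.26×€139.10 = €8,787,197.82.
EOQ at €138.30 = 778.4 < 7500, so use break Q=7500: TC = 62,970×€138.30 + (62,970/7500.0)×173 + (7500.0/2)×0.26×€138.30 = €8,845,046.01.
Lowest total cost among the candidates is at Q = 776.2.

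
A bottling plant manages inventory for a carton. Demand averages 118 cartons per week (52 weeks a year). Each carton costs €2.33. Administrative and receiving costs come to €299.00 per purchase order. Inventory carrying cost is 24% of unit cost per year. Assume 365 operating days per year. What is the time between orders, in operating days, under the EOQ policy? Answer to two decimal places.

Annual demand D = 118 × 52 = 6,136.
Holding cost H = 0.24 × €2.33 = €0.5592 per unit per year.
The optimal lot size = √(2DS/H) = √(2 × 6,136 × 299 / 0.5592) ≈ 2561.59.
Cycle time = Q*/D × 365 = 2561.59 / 6,136 × 365 ≈ 152.376 days.

T ≈ 152.38 days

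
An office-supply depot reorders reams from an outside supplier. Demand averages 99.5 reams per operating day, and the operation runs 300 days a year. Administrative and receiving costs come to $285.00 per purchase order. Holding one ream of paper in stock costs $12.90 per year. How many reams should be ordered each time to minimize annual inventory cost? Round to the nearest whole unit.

Annual demand D = 99.5 × 300 = 29,850.
EOQ = √(2DS / H) = √(2 × 29,850 × 285 / 12.9).
= √(17,014,500 / 12.9) = √1,318,953.4884 ≈ 1148.457.

Q* ≈ 1,148 reams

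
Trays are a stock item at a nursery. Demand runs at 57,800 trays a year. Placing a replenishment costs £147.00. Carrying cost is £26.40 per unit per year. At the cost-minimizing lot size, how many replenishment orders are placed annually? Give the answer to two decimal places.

N ≈ 72.04 orders per year

EOQ = √(2DS/H) = √(2 × 57,800 × 147 / 26.4) ≈ 802.30.
Orders per year = D / Q* = 57,800 / 802.30 ≈ 72.043.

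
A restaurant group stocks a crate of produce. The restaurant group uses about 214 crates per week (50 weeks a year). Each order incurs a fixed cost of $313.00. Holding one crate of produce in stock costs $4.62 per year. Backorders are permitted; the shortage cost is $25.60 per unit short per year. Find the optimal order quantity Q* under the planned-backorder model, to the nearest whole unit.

Q* ≈ 1,308 crates

Annual demand D = 214 × 50 = 10,700.
With planned backorders, Q* = √(2DS/H) · √((H+B)/B).
√(2DS/H) = √(2 × 10,700 × 313 / 4.62) = 1204.088.
√((H+B)/B) = √((4.62+25.6)/25.6) = 1.0865.
Q* ≈ 1308.234.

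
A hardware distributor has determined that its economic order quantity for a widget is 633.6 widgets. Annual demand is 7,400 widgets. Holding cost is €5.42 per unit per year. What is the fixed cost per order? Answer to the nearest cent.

S ≈ €147.02

Invert the EOQ relation Q*² = 2DS/H.
From Q* = √(2DS/H): S = Q*²H / (2D) = 633.6² × 5.42 / (2 × 7,400) = 147.0171.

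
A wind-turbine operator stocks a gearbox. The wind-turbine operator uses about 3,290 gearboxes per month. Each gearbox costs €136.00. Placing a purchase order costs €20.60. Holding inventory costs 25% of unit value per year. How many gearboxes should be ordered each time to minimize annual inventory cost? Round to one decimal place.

Q* ≈ 218.7 gearboxes

Annual demand D = 3,290 × 12 = 39,480.
Holding cost H = 0.25 × €136.00 = €34.0000 per unit per year.
EOQ = √(2DS / H) = √(2 × 39,480 × 20.6 / 34).
= √(1,626,576 / 34) = √47,840.4706 ≈ 218.725.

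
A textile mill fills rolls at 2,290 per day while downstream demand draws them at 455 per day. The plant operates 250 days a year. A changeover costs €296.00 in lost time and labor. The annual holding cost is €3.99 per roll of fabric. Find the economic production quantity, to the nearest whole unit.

Q* ≈ 4,589 rolls

Annual demand D = 455 × 250 = 113,750.
Production build-up factor (1 − d/p) = 1 − 455/2,290 = 0.8013.
Q* = √(2DS / (H(1 − d/p))) = √(2 × 113,750 × 296 / (3.99 × 0.8013)).
= √(67,340,000 / 3.1972) ≈ 4589.336.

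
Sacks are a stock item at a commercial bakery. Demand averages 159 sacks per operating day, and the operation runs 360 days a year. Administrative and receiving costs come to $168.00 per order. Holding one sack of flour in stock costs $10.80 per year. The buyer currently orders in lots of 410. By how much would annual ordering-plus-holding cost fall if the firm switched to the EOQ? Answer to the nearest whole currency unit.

Annual demand D = 159 × 360 = 57,240.
EOQ = √(2DS/H) = √(2 × 57,240 × 168 / 10.8) ≈ 1334.47.
Cost at Q* = (D/Q*)S + (Q*/2)H = √(2DSH) ≈ $14,412.23.
Cost at Q = 410: (57,240/410)×168 + (410/2)×10.8 = $23,454.44 + $2,214.00 = $25,668.44.
Excess = $25,668.44 − $14,412.23 = $11,256.20.

Extra cost ≈ $11,256 per year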